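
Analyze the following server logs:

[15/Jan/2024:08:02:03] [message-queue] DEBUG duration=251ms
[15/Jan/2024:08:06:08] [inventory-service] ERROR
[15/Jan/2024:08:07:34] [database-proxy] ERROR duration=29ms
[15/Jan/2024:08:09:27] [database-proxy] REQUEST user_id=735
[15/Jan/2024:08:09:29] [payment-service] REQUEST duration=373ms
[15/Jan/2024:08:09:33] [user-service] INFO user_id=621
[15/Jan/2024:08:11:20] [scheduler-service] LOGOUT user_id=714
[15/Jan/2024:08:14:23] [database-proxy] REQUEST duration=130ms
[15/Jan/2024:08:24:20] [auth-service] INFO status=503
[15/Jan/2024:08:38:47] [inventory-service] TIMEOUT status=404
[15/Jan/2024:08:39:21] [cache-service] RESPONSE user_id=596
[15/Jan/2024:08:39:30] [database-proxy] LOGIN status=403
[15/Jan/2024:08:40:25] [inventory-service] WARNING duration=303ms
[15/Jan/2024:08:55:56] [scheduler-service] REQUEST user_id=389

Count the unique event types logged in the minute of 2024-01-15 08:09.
2

To count unique event types:

1. Filter events in the minute starting at 2024-01-15 08:09
2. Extract event types from matching entries
3. Count unique types: 2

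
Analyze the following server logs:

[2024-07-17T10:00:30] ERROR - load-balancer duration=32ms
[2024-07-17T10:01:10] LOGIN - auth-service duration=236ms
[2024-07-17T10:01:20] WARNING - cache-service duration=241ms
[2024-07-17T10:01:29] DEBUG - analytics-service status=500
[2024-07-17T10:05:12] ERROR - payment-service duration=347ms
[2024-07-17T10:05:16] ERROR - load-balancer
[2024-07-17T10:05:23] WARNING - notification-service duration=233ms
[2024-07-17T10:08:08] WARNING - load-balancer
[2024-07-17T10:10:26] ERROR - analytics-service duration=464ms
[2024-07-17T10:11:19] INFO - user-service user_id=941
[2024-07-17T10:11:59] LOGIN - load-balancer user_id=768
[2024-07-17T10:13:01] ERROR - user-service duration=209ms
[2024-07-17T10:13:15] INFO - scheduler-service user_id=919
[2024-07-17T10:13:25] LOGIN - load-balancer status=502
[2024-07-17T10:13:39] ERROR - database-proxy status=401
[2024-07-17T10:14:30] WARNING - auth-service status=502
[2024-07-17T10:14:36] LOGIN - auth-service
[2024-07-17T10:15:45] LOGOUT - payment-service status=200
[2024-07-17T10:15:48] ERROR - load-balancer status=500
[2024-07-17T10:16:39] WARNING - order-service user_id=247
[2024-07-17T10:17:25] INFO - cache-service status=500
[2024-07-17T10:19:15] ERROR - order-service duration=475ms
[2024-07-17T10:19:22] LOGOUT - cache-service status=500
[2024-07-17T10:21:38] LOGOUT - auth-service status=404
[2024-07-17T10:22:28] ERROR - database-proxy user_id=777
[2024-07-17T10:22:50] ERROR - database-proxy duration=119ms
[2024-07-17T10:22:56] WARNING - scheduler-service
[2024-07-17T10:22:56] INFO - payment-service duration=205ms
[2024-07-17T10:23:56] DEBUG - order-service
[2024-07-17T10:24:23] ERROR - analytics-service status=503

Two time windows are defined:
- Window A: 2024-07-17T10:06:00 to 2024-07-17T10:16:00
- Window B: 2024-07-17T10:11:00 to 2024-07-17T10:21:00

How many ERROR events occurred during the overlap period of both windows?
3

To find overlap events:

1. Window A: 2024-07-17T10:06:00 to 2024-07-17T10:16:00
2. Window B: 2024-07-17T10:11:00 to 2024-07-17T10:21:00
3. Overlap period: 2024-07-17T10:11:00 to 2024-07-17T10:16:00
4. Count ERROR events in overlap: 3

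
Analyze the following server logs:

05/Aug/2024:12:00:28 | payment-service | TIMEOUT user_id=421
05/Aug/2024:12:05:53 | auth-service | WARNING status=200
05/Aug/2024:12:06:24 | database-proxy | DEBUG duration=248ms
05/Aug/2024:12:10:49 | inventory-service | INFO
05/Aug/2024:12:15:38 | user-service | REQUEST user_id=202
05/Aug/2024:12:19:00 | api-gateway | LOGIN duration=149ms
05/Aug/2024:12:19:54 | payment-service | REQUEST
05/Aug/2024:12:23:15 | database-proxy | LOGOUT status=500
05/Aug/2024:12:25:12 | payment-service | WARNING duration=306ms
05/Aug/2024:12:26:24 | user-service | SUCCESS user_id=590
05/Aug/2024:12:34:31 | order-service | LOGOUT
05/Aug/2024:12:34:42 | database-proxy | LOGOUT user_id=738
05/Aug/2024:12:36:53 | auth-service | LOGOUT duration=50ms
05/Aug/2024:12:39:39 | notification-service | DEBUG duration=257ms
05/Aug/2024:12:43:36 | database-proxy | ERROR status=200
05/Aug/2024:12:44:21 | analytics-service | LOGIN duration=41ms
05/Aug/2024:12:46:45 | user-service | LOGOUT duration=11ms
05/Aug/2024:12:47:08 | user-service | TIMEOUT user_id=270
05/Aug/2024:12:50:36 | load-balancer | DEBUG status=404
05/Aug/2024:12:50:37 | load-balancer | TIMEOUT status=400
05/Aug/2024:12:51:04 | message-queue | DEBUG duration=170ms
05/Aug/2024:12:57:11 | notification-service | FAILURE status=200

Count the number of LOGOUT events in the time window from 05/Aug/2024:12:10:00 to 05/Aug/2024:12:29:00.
1

To count events in the time window:

1. Window boundaries: 05/Aug/2024:12:10:00 to 05/Aug/2024:12:29:00
2. Filter for LOGOUT events within this window
3. Count matching events: 1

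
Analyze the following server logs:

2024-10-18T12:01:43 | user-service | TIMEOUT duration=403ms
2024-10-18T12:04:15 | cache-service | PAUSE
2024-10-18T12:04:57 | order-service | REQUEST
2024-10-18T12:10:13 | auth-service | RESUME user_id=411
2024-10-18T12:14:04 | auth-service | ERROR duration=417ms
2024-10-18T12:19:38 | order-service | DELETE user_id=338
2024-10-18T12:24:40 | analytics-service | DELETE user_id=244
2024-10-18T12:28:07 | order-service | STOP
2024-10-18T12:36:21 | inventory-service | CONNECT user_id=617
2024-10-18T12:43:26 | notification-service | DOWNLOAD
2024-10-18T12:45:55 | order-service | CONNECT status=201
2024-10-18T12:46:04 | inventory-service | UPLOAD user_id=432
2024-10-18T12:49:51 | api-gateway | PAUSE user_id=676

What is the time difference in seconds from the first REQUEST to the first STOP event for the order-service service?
1390

To find the time between events:

1. Locate the first REQUEST event for order-service: 2024-10-18T12:04:57
2. Locate the first STOP event for order-service: 2024-10-18T12:28:07
3. Calculate the difference: 2024-10-18T12:28:07 - 2024-10-18T12:04:57 = 1390 seconds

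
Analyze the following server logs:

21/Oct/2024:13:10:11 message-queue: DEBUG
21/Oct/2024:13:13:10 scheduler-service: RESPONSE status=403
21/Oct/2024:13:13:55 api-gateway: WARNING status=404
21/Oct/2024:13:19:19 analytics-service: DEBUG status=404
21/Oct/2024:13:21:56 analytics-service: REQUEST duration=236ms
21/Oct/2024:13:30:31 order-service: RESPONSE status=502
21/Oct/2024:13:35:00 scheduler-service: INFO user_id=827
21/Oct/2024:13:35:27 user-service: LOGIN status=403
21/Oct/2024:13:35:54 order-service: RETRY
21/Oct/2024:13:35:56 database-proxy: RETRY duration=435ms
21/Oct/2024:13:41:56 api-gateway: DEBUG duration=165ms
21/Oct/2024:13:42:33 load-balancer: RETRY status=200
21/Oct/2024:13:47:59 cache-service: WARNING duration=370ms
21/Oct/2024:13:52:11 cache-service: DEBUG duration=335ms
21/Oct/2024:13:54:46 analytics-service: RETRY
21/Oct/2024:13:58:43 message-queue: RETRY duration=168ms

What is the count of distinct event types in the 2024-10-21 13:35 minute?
3

To count unique event types:

1. Filter events in the minute starting at 2024-10-21 13:35
2. Extract event types from matching entries
3. Count unique types: 3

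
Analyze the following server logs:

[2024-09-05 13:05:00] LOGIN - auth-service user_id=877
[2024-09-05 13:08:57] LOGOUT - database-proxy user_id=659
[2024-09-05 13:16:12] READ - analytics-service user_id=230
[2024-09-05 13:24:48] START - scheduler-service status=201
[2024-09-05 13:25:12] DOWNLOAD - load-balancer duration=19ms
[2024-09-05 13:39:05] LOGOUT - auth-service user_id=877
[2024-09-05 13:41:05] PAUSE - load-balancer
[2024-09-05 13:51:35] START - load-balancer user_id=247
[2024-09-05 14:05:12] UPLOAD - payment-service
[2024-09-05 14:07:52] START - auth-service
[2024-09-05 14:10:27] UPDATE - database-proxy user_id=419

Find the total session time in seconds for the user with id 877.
2045

To calculate session duration:

1. Find LOGIN event for user_id=877: 2024-09-05 13:05:00
2. Find LOGOUT event for user_id=877: 2024-09-05 13:39:05
3. Session duration: 2024-09-05 13:39:05 - 2024-09-05 13:05:00 = 2045 seconds (34 minutes)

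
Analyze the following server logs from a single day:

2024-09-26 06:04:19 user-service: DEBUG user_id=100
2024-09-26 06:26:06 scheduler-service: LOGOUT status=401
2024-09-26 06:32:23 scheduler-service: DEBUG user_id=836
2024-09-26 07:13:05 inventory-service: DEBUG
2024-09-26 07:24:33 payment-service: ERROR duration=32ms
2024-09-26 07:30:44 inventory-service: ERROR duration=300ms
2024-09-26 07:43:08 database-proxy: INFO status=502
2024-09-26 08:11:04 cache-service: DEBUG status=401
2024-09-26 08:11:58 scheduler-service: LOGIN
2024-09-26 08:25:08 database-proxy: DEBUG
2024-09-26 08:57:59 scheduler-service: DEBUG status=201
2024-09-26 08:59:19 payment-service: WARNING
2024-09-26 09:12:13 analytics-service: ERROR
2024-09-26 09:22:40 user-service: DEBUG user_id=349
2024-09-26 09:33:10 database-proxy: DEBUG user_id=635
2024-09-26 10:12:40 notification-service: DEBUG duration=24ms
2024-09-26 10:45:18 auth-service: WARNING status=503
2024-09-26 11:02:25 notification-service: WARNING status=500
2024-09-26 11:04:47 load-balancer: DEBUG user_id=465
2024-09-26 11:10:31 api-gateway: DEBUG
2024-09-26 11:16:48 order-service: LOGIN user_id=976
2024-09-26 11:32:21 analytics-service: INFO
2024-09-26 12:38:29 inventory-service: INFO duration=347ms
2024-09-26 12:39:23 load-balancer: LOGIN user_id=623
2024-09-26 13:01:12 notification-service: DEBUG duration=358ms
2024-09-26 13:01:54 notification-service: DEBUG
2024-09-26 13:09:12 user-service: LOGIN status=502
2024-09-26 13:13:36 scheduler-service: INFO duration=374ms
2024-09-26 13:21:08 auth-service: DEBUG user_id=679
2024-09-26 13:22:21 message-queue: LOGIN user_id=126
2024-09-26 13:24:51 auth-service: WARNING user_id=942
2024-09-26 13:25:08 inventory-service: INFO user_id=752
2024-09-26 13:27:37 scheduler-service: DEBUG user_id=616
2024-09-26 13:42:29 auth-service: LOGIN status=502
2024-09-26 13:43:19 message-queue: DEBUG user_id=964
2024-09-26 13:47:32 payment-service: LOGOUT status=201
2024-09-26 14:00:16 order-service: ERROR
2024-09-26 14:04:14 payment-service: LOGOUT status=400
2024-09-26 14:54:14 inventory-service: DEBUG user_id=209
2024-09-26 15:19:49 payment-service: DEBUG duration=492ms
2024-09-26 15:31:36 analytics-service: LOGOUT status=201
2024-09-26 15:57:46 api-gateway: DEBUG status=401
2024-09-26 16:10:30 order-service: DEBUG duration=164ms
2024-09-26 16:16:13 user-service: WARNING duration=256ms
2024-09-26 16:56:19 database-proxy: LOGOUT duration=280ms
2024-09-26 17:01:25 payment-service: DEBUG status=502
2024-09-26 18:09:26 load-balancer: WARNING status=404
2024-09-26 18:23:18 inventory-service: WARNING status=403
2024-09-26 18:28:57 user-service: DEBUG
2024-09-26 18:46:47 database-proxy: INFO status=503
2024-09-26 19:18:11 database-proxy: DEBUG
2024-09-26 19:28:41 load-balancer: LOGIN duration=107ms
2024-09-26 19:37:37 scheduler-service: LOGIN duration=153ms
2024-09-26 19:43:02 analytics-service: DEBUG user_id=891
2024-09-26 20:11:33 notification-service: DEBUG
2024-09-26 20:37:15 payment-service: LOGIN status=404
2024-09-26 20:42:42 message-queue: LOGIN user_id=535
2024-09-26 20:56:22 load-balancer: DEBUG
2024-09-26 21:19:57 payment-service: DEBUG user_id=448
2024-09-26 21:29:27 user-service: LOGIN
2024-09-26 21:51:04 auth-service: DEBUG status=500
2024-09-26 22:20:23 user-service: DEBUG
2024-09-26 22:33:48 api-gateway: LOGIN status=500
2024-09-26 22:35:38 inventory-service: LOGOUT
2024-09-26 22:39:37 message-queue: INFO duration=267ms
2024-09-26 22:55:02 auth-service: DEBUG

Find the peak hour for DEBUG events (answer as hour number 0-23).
13

To find the peak hour:

1. Group all DEBUG events by hour
2. Count events in each hour
3. Find hour with maximum count
4. Peak hour: 13 (with 5 events)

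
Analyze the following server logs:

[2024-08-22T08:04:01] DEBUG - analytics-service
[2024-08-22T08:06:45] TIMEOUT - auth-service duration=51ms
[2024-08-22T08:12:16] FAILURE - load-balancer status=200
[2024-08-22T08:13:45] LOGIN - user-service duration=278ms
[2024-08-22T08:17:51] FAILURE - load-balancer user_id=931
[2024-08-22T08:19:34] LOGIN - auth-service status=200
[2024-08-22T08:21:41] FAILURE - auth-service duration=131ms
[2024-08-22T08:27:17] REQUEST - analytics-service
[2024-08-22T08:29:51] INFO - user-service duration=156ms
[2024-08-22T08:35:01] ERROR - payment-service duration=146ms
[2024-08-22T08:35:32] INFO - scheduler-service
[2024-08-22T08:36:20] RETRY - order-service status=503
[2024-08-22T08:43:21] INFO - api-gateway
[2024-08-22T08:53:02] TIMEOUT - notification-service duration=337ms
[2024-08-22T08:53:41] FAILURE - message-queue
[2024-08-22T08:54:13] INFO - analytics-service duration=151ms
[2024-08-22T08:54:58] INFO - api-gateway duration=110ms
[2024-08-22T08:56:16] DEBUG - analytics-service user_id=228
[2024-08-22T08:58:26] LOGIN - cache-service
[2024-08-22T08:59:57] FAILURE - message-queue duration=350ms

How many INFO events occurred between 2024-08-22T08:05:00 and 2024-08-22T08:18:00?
0

To count events in the time window:

1. Window boundaries: 2024-08-22T08:05:00 to 2024-08-22T08:18:00
2. Filter for INFO events within this window
3. Count matching events: 0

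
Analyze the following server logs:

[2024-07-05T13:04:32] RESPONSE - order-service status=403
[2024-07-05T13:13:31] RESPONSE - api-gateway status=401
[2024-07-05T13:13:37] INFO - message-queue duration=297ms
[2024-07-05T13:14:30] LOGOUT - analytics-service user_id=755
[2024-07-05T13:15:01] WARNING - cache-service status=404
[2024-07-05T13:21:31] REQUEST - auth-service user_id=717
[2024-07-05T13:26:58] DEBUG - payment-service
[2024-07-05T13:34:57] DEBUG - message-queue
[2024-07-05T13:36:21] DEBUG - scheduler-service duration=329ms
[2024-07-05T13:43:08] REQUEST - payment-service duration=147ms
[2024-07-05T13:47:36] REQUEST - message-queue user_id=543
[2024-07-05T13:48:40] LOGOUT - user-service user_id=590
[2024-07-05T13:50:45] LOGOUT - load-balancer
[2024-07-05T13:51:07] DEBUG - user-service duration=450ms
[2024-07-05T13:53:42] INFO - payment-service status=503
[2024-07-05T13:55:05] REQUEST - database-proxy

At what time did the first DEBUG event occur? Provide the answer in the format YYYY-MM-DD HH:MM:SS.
2024-07-05 13:26:58

To find the first event:

1. Filter for all DEBUG events
2. Sort by timestamp
3. Select the first one
4. Timestamp: 2024-07-05 13:26:58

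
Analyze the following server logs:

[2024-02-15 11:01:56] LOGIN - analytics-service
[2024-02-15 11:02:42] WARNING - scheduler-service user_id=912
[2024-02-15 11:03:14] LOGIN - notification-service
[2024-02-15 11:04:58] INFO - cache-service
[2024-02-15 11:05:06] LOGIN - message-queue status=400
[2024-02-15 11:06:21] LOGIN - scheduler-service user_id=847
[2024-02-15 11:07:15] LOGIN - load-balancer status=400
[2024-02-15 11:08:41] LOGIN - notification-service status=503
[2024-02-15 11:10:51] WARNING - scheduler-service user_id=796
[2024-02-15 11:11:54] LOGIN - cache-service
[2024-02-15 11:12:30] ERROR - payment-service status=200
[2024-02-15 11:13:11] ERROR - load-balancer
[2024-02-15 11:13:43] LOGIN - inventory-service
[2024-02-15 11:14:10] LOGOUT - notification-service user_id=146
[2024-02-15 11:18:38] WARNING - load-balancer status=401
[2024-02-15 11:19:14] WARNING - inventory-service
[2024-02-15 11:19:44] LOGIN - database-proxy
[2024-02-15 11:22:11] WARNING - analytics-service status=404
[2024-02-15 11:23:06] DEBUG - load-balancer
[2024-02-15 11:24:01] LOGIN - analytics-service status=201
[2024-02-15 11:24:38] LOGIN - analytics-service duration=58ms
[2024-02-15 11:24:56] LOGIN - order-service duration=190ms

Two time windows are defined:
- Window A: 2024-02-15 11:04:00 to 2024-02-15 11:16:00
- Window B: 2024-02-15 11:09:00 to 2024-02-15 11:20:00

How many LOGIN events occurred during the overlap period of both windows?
2

To find overlap events:

1. Window A: 2024-02-15 11:04:00 to 2024-02-15 11:16:00
2. Window B: 2024-02-15 11:09:00 to 2024-02-15 11:20:00
3. Overlap period: 2024-02-15 11:09:00 to 2024-02-15 11:16:00
4. Count LOGIN events in overlap: 2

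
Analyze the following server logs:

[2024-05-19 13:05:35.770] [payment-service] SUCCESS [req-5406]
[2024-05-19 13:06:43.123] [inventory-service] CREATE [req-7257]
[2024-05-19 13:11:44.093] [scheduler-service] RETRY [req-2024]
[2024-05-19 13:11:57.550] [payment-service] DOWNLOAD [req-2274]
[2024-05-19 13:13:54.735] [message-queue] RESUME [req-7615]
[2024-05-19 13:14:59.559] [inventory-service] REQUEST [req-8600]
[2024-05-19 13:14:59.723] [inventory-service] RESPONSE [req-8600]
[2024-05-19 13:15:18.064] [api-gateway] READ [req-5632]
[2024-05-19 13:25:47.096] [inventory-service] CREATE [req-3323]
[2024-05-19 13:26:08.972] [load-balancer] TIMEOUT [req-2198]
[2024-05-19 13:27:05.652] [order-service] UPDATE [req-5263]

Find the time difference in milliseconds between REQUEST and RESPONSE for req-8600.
164

To calculate latency:

1. Find REQUEST with id req-8600: 2024-05-19 13:14:59.559
2. Find RESPONSE with id req-8600: 2024-05-19 13:14:59.723
3. Latency: 2024-05-19 13:14:59.723 - 2024-05-19 13:14:59.559 = 164ms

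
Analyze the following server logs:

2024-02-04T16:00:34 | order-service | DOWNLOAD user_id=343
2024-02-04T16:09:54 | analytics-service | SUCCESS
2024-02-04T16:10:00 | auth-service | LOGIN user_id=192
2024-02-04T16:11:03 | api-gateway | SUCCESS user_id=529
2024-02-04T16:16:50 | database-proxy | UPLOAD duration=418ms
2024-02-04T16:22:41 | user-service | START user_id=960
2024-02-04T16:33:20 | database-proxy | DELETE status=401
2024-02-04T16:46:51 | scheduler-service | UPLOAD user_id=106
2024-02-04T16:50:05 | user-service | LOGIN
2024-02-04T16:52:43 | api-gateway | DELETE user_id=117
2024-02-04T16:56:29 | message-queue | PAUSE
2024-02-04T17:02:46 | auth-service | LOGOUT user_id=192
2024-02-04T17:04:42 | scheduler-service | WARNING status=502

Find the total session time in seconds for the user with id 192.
3166

To calculate session duration:

1. Find LOGIN event for user_id=192: 2024-02-04T16:10:00
2. Find LOGOUT event for user_id=192: 2024-02-04T17:02:46
3. Session duration: 2024-02-04T17:02:46 - 2024-02-04T16:10:00 = 3166 seconds (52 minutes)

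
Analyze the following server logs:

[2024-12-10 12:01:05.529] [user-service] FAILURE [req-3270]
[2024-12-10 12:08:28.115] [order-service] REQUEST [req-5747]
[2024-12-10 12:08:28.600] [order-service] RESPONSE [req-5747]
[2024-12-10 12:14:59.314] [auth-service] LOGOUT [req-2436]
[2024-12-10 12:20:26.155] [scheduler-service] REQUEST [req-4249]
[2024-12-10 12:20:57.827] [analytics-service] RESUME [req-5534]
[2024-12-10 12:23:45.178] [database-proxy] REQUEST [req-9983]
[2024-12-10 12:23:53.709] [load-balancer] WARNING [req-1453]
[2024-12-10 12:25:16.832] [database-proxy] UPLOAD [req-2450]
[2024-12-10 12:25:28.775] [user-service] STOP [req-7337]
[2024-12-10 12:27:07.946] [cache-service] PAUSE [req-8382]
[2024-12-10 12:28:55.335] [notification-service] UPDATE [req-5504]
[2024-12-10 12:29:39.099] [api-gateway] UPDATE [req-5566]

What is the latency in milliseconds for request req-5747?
485

To calculate latency:

1. Find REQUEST with id req-5747: 2024-12-10 12:08:28.115
2. Find RESPONSE with id req-5747: 2024-12-10 12:08:28.600
3. Latency: 2024-12-10 12:08:28.600 - 2024-12-10 12:08:28.115 = 485ms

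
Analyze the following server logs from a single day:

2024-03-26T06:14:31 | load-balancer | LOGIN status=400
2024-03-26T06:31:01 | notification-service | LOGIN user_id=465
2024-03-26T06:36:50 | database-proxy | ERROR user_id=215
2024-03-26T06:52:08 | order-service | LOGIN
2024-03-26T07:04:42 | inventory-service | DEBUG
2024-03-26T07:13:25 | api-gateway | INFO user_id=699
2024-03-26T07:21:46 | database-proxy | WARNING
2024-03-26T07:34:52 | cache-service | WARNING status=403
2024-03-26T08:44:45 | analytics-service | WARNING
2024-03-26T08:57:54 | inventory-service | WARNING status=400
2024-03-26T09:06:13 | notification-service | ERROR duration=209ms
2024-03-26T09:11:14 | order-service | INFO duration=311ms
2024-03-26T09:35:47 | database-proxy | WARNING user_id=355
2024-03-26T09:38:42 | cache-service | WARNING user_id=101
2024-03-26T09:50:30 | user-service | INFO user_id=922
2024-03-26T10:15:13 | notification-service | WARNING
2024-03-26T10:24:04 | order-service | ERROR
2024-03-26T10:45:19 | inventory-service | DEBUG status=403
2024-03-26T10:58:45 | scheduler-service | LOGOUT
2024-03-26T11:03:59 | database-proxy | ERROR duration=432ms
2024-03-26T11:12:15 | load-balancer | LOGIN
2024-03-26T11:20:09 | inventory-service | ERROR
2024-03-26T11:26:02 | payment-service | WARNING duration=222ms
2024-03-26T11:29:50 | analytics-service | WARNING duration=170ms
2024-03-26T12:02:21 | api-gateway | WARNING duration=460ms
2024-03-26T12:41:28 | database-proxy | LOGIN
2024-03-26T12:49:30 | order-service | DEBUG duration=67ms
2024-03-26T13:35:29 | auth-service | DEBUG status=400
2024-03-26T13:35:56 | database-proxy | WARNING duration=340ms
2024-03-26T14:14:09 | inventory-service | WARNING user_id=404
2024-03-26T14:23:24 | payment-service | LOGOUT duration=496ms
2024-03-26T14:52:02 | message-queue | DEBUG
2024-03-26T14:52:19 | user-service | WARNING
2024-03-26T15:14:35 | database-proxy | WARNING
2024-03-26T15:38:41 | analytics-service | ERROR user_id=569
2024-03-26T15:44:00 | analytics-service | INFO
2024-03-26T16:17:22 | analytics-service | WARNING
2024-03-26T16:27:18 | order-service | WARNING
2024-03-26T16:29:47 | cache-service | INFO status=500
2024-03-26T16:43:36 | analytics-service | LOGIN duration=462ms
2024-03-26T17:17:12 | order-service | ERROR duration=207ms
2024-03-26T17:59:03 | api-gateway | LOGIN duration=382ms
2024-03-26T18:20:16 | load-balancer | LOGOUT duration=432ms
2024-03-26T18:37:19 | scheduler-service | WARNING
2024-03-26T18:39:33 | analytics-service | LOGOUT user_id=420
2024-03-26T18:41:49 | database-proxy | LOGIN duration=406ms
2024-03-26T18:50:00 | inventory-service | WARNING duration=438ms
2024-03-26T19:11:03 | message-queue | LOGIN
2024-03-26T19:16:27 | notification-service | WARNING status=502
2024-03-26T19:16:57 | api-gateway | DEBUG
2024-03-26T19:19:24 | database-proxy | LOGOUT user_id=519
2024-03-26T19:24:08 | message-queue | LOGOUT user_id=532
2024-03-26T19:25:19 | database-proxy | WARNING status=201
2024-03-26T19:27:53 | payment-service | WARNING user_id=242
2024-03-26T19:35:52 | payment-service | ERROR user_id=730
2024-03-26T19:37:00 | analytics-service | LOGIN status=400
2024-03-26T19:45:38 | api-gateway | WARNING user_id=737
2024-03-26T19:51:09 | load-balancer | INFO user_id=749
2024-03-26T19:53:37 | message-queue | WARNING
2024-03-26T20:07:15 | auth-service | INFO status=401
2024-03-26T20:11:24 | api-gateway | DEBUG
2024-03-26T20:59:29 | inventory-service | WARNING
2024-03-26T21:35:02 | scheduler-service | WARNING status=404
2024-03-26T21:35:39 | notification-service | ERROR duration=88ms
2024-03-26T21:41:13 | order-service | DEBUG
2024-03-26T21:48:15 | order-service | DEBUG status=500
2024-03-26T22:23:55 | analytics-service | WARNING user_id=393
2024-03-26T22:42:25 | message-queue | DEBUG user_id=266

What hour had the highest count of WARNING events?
19

To find the peak hour:

1. Group all WARNING events by hour
2. Count events in each hour
3. Find hour with maximum count
4. Peak hour: 19 (with 5 events)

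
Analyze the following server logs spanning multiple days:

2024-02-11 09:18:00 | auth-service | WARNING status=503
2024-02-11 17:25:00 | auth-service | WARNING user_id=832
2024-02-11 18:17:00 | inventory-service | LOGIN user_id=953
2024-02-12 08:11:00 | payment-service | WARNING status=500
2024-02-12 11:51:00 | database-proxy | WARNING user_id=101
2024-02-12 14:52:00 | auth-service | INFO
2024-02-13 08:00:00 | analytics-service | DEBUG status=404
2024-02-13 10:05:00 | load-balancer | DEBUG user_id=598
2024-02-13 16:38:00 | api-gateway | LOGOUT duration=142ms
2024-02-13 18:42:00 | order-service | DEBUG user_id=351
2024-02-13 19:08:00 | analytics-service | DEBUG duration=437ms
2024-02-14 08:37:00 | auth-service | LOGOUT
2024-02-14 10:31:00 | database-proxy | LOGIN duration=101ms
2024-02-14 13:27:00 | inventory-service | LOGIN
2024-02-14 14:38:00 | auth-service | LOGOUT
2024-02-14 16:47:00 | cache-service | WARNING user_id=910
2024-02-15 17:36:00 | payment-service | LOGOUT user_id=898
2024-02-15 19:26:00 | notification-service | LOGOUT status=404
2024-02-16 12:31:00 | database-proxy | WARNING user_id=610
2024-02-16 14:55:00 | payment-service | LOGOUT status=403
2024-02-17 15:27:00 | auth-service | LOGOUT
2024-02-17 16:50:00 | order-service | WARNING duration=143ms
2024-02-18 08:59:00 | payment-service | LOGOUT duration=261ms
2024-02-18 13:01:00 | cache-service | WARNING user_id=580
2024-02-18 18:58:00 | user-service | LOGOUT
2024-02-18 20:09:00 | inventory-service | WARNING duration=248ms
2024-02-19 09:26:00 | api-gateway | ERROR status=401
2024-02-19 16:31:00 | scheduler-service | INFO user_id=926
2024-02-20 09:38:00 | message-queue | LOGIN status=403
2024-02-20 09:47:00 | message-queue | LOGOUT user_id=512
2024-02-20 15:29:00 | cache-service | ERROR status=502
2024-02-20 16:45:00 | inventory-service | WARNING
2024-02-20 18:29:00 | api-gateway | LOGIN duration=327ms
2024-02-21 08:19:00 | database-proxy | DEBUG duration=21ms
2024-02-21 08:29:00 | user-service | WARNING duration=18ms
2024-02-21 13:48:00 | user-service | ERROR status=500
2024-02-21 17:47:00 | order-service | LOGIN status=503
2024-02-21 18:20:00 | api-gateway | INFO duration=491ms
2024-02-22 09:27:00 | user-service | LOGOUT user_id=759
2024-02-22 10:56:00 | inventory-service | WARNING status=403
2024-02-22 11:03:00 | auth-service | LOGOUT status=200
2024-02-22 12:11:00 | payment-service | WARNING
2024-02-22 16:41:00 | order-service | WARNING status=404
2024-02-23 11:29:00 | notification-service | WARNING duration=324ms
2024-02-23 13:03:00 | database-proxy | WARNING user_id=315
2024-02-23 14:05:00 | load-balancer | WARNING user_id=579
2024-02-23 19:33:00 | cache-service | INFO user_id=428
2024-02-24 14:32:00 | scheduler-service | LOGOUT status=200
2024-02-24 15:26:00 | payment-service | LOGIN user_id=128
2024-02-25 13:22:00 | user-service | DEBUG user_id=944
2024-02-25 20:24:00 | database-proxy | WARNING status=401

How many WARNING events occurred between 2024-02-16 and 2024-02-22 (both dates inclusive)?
9

To filter by date range:

1. Date range: 2024-02-16 through 2024-02-22, both dates inclusive
2. Filter for WARNING events whose date falls in this range
3. Count matching events: 9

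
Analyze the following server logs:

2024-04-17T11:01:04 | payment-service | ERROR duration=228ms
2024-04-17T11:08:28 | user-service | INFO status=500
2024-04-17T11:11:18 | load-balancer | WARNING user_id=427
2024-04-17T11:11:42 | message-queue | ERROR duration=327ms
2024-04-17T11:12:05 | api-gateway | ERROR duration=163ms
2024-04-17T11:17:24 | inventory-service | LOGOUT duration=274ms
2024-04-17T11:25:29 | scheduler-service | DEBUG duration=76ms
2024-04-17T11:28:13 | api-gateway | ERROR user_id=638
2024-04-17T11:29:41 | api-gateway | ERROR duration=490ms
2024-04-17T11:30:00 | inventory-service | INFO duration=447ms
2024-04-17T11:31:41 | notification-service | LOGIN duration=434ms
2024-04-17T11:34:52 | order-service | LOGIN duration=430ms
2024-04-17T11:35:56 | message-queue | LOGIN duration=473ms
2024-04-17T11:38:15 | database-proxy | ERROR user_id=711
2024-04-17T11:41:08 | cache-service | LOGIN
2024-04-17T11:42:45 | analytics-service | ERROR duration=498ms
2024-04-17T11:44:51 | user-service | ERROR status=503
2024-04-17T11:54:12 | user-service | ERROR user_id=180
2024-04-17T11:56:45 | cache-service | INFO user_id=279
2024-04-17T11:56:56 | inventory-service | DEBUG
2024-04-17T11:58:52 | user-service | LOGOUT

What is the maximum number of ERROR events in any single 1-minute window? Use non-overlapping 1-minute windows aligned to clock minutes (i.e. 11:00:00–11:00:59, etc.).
1

To find the burst window:

1. Divide the log period into non-overlapping 1-minute windows starting at 11:00
2. Count ERROR events in each window
3. Find the window with maximum count
4. Maximum events in a window: 1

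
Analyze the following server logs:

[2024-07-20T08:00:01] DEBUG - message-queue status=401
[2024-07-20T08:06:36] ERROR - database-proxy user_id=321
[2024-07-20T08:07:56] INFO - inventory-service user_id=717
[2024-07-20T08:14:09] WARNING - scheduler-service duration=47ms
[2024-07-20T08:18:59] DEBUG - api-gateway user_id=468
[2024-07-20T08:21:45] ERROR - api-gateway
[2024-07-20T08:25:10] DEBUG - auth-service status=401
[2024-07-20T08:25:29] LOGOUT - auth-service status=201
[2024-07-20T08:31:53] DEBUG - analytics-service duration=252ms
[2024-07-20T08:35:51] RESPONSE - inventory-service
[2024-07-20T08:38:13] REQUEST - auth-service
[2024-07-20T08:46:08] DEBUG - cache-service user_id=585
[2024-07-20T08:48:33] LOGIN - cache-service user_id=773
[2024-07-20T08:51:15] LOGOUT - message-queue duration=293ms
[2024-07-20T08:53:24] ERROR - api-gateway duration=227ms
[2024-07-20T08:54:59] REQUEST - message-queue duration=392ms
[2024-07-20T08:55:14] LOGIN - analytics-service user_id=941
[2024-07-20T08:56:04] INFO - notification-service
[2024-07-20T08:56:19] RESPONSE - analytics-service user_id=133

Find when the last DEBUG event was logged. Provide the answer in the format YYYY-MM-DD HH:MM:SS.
2024-07-20 08:46:08

To find the last event:

1. Filter for all DEBUG events
2. Sort by timestamp
3. Select the last one
4. Timestamp: 2024-07-20 08:46:08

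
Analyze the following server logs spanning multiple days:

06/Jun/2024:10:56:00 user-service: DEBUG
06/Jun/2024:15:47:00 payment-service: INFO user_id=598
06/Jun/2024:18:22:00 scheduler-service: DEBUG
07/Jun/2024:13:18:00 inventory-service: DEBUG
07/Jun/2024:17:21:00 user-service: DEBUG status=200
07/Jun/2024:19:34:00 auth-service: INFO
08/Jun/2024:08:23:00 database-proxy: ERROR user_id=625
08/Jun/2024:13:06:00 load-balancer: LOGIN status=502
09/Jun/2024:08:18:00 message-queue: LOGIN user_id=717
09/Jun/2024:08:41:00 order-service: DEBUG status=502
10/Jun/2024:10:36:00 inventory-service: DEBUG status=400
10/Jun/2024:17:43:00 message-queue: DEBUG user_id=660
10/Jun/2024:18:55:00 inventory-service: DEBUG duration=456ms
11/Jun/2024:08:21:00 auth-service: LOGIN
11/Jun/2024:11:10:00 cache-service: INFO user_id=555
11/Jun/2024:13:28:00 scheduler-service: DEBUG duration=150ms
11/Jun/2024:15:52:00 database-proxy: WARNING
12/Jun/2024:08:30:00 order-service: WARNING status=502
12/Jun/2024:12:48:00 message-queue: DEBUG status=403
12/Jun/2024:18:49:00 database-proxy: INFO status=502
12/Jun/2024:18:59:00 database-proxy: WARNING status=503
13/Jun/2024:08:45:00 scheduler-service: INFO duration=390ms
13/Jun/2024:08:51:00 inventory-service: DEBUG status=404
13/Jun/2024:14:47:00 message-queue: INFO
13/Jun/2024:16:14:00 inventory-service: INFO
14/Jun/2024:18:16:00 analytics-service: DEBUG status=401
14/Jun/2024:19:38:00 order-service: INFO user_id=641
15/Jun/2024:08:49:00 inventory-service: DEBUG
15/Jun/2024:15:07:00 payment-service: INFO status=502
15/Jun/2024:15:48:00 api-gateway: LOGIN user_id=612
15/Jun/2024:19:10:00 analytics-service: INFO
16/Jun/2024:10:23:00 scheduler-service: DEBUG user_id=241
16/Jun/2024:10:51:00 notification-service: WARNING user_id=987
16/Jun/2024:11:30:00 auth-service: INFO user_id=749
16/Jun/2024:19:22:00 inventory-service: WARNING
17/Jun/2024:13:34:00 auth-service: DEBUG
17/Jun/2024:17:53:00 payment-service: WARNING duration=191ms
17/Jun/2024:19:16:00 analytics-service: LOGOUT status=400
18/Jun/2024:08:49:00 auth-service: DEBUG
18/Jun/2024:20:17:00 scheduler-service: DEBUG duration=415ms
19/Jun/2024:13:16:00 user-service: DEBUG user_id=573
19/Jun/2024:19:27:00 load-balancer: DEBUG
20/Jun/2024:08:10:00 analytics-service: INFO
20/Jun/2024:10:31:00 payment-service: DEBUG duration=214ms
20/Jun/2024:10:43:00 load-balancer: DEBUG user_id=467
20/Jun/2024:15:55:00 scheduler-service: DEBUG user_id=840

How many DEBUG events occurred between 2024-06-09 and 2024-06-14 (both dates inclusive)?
8

To filter by date range:

1. Date range: 2024-06-09 through 2024-06-14, both dates inclusive
2. Filter for DEBUG events whose date falls in this range
3. Count matching events: 8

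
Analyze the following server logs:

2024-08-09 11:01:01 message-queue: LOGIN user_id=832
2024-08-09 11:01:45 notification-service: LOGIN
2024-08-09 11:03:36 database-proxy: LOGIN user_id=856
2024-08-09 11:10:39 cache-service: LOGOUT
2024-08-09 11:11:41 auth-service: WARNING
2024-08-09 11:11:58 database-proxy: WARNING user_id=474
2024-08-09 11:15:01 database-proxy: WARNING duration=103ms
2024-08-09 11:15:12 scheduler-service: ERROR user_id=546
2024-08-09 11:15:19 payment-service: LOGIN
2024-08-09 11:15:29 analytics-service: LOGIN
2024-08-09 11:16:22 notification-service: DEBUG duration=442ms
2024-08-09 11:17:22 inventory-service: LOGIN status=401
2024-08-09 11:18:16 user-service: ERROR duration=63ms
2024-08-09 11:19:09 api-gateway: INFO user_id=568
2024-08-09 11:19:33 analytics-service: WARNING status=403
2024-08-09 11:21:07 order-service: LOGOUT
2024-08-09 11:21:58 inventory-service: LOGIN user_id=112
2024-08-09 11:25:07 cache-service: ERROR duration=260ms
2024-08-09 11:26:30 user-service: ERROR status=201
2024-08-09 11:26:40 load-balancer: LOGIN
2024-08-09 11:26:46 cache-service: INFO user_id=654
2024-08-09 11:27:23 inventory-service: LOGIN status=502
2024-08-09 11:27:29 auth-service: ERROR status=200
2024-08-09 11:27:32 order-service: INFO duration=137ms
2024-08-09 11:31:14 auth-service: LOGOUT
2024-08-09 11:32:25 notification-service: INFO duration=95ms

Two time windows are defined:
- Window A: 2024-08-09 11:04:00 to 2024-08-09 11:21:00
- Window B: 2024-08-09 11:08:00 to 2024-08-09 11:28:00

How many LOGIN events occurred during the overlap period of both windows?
3

To find overlap events:

1. Window A: 2024-08-09 11:04:00 to 2024-08-09 11:21:00
2. Window B: 2024-08-09 11:08:00 to 2024-08-09 11:28:00
3. Overlap period: 2024-08-09 11:08:00 to 2024-08-09 11:21:00
4. Count LOGIN events in overlap: 3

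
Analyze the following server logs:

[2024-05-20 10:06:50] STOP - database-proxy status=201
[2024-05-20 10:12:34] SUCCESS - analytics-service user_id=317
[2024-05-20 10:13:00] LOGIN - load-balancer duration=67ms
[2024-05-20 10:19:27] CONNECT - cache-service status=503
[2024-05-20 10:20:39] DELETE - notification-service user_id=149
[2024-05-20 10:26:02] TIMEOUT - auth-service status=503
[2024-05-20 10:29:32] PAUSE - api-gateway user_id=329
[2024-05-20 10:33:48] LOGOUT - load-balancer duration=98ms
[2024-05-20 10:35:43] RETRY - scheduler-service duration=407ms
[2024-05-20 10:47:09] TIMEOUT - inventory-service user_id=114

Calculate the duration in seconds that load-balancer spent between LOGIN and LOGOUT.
1248

To calculate state duration:

1. Find LOGIN event for load-balancer: 2024-05-20 10:13:00
2. Find LOGOUT event for load-balancer: 2024-05-20 10:33:48
3. Calculate duration: 2024-05-20 10:33:48 - 2024-05-20 10:13:00 = 1248 seconds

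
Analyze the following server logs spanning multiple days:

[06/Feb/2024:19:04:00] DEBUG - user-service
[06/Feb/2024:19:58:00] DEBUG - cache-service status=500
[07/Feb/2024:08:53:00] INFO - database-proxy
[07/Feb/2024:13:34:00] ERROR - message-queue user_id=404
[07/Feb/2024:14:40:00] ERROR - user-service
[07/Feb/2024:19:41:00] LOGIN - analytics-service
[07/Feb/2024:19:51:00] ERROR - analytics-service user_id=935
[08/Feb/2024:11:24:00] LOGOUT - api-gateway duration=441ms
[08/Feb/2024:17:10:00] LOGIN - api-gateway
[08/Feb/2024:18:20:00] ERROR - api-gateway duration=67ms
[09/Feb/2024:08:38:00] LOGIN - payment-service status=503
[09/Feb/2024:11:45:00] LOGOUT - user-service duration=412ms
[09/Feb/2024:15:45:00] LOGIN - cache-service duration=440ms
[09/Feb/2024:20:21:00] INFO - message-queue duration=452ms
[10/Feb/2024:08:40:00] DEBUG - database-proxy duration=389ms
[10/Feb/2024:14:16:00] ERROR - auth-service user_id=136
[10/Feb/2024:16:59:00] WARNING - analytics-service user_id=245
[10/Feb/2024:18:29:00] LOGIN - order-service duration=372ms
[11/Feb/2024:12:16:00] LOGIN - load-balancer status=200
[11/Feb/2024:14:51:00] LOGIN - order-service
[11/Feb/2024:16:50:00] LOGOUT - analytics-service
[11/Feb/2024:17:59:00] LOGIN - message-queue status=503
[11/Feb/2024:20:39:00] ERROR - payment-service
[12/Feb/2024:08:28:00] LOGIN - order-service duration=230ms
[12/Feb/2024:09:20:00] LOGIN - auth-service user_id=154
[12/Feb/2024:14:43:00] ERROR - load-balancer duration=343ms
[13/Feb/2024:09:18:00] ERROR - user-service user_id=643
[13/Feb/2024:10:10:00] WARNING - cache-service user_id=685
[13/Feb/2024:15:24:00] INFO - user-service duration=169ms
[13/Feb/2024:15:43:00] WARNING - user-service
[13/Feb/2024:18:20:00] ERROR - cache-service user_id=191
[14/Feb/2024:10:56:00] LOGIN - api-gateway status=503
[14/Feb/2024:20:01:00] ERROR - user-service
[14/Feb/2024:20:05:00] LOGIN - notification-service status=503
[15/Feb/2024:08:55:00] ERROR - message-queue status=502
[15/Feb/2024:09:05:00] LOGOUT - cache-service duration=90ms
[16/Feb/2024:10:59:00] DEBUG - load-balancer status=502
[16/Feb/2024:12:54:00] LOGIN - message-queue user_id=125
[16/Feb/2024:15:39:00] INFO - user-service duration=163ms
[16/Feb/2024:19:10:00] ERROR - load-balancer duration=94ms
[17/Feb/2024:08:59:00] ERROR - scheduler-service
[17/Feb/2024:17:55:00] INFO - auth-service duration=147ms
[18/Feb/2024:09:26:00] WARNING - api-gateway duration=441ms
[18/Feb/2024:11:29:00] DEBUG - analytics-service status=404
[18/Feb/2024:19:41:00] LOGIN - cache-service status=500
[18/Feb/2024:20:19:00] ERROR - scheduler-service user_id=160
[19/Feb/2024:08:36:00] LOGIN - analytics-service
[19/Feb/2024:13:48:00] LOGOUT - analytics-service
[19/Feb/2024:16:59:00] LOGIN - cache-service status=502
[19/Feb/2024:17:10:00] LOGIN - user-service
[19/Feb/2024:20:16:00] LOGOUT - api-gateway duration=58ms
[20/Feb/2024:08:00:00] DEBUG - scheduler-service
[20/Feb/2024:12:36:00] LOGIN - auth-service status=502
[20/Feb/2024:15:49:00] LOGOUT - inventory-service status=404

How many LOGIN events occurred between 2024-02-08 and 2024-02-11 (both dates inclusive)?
7

To filter by date range:

1. Date range: 2024-02-08 through 2024-02-11, both dates inclusive
2. Filter for LOGIN events whose date falls in this range
3. Count matching events: 7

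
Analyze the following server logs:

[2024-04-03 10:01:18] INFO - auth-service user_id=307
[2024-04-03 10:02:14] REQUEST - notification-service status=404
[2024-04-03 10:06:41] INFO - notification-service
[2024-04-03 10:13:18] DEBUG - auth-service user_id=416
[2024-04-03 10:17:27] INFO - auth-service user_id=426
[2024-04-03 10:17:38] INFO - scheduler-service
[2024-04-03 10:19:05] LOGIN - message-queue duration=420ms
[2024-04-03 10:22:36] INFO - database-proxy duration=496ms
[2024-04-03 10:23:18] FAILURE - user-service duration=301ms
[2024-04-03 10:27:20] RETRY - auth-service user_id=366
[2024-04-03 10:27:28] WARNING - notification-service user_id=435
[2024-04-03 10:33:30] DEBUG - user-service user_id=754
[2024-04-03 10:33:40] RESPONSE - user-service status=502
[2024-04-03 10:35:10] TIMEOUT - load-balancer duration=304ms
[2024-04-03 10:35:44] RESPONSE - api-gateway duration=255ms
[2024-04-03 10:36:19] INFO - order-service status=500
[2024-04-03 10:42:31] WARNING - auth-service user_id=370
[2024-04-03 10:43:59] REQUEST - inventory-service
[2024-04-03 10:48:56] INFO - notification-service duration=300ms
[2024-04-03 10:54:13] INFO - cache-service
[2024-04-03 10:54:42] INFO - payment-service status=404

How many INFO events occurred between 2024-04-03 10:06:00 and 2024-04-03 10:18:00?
3

To count events in the time window:

1. Window boundaries: 2024-04-03 10:06:00 to 2024-04-03 10:18:00
2. Filter for INFO events within this window
3. Count matching events: 3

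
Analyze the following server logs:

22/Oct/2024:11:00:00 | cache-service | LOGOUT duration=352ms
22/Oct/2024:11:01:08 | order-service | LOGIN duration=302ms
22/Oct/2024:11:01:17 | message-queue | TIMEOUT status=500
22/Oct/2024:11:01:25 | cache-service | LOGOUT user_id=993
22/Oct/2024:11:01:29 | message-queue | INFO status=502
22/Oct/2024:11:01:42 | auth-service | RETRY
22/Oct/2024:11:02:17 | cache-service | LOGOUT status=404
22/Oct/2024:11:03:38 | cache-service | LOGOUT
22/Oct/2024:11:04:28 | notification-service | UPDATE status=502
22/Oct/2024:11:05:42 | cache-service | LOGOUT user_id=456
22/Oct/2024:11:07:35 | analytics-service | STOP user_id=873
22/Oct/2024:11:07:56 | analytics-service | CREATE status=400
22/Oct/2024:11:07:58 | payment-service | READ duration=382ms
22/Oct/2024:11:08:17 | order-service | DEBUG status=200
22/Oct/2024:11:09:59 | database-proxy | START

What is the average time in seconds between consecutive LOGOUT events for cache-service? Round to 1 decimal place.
85.5

To calculate average interval:

1. Find all LOGOUT events for cache-service in order
2. Calculate time gaps between consecutive events
3. Compute mean of gaps: 342 / 4 = 85.5 seconds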